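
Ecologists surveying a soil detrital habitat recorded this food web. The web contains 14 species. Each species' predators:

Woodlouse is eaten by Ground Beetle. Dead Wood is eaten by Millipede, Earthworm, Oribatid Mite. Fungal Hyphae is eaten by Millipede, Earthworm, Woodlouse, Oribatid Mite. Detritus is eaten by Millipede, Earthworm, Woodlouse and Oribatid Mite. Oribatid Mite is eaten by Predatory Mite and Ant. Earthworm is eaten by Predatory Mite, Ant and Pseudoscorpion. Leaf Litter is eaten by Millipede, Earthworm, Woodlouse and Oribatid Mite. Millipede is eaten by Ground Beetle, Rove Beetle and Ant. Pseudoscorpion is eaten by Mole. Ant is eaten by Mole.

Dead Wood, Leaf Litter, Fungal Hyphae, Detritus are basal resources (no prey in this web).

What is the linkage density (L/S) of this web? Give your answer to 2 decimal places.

There are L = 26 links among S = 14 species.
L/S = 26/14 = 1.8571 ≈ 1.86.

L/S = 1.86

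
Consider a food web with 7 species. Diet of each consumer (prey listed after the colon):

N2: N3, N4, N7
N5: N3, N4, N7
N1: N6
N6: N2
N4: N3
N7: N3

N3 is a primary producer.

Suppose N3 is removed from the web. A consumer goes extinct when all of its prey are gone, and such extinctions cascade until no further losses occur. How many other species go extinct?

6

Remove N3.
Round 1: N4 (all prey gone), N7 (all prey gone) → extinct.
Round 2: N5 (all prey gone), N2 (all prey gone) → extinct.
Round 3: N6 (all prey gone) → extinct.
Round 4: N1 (all prey gone) → extinct.
No further losses. Total secondary extinctions: 6.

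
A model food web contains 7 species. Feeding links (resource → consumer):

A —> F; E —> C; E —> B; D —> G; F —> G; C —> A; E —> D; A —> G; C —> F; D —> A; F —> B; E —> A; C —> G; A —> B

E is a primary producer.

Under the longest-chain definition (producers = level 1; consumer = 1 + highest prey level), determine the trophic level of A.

Trophic level 3

E is a producer → level 1.
D eats E → level 2.
A eats D (level 2); other prey at levels: E 1, C 2 → level 3.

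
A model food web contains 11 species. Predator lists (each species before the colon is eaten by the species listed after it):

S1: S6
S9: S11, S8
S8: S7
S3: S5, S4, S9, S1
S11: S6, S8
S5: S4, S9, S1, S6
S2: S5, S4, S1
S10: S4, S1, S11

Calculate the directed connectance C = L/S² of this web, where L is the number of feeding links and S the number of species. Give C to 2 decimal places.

The web has S = 11 species and L = 20 feeding links.
C = L / S² = 20 / 121 = 0.1653 ≈ 0.17.

C = 0.17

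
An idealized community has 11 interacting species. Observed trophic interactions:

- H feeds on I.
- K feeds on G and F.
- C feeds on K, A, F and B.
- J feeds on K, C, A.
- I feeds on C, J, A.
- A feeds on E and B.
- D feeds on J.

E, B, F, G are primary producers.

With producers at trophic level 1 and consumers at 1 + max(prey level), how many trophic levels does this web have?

Producers (level 1): E, B, F, G.
F → K → C → J → I → H gives H level 6.
No species has a prey at level 6, so no species reaches level 7.

6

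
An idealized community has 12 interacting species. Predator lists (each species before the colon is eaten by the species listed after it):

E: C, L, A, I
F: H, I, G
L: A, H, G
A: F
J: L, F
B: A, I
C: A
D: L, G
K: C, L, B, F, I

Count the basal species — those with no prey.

Basal species (no prey listed): E, D, K, J.
Count: 4.

4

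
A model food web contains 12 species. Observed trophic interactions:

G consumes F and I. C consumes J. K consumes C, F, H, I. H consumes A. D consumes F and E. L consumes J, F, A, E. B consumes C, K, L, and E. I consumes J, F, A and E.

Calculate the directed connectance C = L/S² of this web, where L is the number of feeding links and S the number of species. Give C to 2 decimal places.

C = 0.15

The web has S = 12 species and L = 22 feeding links.
C = L / S² = 22 / 144 = 0.1528 ≈ 0.15.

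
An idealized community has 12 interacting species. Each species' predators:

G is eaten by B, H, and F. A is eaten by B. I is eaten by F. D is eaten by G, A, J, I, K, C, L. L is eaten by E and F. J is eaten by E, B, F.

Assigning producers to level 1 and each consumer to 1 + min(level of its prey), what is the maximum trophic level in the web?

Producers (level 1): D.
Following each consumer down to its lowest-level prey: D → I → F (levels 1 through 3).
All prey of F (I 2, G 2, L 2, J 2) are at level 2 or above, so F is at level 1 + 2 = 3.
Every consumer has at least one prey at level 2 or below, so none exceeds level 3.

3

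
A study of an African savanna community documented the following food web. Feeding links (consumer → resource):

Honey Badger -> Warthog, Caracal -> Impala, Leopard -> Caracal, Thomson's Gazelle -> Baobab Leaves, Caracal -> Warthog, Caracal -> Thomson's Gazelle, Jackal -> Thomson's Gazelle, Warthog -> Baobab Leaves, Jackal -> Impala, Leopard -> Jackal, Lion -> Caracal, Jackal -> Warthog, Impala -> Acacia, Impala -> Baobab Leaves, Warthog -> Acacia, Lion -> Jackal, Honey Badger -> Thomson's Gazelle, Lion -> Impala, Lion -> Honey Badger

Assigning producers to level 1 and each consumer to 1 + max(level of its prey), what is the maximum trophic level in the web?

4

Producers (level 1): Acacia, Baobab Leaves.
Baobab Leaves → Thomson's Gazelle → Jackal → Leopard gives Leopard level 4.
No species has a prey at level 4, so no species reaches level 5.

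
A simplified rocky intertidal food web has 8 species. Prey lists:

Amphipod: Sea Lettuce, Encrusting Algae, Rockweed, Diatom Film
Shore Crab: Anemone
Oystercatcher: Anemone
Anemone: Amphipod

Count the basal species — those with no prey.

4

Basal species (no prey listed): Sea Lettuce, Encrusting Algae, Rockweed, Diatom Film.
Count: 4.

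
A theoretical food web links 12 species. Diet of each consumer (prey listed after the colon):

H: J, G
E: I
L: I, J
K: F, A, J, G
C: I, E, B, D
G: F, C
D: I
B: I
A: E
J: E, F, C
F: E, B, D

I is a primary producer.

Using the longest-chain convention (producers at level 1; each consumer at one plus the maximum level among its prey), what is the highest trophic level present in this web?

5

Producers (level 1): I.
I → E → F → J → L gives L level 5.
No species has a prey at level 5, so no species reaches level 6.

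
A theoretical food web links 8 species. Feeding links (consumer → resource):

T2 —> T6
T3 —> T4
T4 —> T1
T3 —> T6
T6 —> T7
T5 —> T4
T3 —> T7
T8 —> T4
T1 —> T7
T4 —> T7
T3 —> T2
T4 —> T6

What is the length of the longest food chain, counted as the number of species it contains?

4 species

One longest chain: T7 → T1 → T4 → T8.
It has 4 species and 3 links.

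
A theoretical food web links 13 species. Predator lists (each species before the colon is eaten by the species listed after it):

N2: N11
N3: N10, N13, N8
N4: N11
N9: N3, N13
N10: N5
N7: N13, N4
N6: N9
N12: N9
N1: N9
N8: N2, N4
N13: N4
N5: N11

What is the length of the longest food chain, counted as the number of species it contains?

One longest chain: N1 → N9 → N3 → N8 → N2 → N11.
It has 6 species and 5 links.

6 species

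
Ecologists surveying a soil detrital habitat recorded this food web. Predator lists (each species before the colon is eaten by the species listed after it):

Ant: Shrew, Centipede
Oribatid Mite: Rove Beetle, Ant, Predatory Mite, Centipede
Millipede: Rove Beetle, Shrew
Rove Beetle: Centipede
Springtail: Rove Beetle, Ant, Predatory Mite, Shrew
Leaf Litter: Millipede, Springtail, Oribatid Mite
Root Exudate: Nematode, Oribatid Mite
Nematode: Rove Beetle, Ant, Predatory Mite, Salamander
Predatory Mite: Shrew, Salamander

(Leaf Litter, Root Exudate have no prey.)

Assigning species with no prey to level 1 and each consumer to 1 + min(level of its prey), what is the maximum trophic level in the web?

Basal resources (level 1): Leaf Litter, Root Exudate.
Following each consumer down to its lowest-level prey: Leaf Litter → Springtail → Predatory Mite (levels 1 through 3).
All prey of Predatory Mite (Springtail 2, Nematode 2, Oribatid Mite 2) are at level 2 or above, so Predatory Mite is at level 1 + 2 = 3.
Every consumer has at least one prey at level 2 or below, so none exceeds level 3.

3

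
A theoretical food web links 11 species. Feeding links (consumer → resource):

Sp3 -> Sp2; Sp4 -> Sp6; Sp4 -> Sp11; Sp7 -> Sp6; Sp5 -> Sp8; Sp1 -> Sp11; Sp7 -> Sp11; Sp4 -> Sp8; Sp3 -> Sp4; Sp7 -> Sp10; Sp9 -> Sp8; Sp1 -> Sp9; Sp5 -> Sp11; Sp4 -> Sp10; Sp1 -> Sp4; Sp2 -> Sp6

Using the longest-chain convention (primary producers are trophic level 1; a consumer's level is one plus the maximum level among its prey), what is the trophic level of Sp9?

Trophic level 2

Sp8 is a producer → level 1.
Sp9 eats Sp8 → level 2.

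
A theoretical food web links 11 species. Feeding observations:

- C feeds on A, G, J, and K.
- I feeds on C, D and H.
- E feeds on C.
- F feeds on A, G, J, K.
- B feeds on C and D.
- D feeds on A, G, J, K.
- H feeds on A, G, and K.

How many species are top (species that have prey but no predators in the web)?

4

Top species (has prey, but nothing eats it): F, E, I, B.
Count: 4.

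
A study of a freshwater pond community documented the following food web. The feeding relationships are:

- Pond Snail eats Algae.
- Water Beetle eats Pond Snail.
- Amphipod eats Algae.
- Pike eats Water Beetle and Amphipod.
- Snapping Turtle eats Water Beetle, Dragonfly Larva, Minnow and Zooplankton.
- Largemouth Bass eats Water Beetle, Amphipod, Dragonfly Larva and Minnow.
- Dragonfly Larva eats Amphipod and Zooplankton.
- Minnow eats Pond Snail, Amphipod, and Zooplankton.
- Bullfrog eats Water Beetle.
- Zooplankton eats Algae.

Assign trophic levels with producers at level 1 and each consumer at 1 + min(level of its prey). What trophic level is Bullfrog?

Trophic level 4

Algae is a producer → level 1.
Pond Snail eats Algae → level 2.
Water Beetle eats Pond Snail → level 3.
Bullfrog eats Water Beetle → level 4.
No prey of Bullfrog is below level 3, so 4 is the minimum.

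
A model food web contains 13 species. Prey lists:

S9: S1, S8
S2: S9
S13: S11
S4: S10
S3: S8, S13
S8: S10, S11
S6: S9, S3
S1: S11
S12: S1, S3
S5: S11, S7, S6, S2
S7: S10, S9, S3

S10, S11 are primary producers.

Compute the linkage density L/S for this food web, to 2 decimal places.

There are L = 21 links among S = 13 species.
L/S = 21/13 = 1.6154 ≈ 1.62.

L/S = 1.62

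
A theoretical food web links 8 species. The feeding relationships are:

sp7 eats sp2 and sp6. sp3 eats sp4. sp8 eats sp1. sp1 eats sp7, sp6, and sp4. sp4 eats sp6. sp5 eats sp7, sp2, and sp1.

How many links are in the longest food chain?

3 links

One longest chain: sp6 → sp4 → sp1 → sp8.
It has 4 species and 3 links.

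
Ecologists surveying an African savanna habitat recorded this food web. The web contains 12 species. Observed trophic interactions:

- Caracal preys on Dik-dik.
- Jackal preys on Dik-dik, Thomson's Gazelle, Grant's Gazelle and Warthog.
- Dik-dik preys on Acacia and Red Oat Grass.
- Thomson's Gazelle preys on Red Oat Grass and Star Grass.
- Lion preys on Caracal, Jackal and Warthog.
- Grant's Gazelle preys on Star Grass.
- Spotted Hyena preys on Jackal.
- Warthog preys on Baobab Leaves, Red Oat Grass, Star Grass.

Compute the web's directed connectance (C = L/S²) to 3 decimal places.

C = 0.118

The web has S = 12 species and L = 17 feeding links.
C = L / S² = 17 / 144 = 0.1181 ≈ 0.118.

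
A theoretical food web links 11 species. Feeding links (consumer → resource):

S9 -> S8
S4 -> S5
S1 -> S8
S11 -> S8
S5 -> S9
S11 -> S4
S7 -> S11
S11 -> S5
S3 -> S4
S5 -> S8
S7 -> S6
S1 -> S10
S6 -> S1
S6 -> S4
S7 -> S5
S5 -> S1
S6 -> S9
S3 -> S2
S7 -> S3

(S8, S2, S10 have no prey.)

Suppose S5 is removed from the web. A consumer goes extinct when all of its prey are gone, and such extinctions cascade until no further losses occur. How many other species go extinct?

Remove S5.
Round 1: S4 (all prey gone) → extinct.
No further losses. Total secondary extinctions: 1.

1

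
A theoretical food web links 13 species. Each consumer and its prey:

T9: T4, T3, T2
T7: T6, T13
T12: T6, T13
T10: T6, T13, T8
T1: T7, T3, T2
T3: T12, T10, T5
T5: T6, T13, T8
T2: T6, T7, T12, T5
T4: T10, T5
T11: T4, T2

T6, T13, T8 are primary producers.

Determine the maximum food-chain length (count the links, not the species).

3 links

One longest chain: T6 → T12 → T3 → T9.
It has 4 species and 3 links.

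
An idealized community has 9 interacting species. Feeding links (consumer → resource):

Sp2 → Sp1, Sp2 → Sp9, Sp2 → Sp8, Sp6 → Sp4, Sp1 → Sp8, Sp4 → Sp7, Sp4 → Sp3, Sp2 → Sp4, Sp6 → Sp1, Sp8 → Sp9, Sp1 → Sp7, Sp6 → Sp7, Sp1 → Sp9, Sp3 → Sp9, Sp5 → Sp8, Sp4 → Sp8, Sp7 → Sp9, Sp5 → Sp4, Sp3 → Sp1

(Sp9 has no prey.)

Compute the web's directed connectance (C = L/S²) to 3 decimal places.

C = 0.235

The web has S = 9 species and L = 19 feeding links.
C = L / S² = 19 / 81 = 0.2346 ≈ 0.235.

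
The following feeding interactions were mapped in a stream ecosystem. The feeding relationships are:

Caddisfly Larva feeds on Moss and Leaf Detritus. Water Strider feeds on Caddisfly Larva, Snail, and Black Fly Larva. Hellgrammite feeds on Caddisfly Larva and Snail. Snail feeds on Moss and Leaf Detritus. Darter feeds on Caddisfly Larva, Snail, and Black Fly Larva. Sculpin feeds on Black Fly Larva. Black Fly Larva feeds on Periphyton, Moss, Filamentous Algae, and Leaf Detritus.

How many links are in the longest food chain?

One longest chain: Leaf Detritus → Snail → Water Strider.
It has 3 species and 2 links.

2 links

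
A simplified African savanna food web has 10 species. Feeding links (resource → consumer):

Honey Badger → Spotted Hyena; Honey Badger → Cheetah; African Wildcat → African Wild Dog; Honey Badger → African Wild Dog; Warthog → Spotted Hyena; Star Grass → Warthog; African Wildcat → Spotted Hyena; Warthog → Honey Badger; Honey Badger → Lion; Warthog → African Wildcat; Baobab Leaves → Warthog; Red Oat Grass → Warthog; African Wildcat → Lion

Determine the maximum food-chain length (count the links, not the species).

One longest chain: Star Grass → Warthog → African Wildcat → African Wild Dog.
It has 4 species and 3 links.

3 links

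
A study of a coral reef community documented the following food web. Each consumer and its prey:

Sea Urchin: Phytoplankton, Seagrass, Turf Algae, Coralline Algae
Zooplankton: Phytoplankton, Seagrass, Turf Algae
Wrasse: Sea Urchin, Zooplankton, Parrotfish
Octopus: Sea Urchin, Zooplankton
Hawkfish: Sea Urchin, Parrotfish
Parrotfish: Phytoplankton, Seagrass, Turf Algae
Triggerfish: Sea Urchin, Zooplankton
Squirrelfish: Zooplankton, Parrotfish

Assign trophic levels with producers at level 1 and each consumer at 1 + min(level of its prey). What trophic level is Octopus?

Phytoplankton is a producer → level 1.
Sea Urchin eats Phytoplankton → level 2.
Octopus eats Sea Urchin → level 3.
No prey of Octopus is below level 2, so 3 is the minimum.

Trophic level 3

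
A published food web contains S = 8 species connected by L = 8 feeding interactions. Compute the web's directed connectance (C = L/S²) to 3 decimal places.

The web has S = 8 species and L = 8 feeding links.
C = L / S² = 8 / 64 = 0.1250 ≈ 0.125.

C = 0.125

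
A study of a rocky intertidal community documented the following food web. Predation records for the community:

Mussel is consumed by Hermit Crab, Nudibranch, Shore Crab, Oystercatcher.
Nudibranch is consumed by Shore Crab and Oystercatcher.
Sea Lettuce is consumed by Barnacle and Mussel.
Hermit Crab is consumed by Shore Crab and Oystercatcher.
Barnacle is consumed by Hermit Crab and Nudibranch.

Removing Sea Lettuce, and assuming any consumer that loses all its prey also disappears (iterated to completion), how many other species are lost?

Remove Sea Lettuce.
Round 1: Barnacle (all prey gone), Mussel (all prey gone) → extinct.
Round 2: Nudibranch (all prey gone), Hermit Crab (all prey gone) → extinct.
Round 3: Shore Crab (all prey gone), Oystercatcher (all prey gone) → extinct.
No further losses. Total secondary extinctions: 6.

6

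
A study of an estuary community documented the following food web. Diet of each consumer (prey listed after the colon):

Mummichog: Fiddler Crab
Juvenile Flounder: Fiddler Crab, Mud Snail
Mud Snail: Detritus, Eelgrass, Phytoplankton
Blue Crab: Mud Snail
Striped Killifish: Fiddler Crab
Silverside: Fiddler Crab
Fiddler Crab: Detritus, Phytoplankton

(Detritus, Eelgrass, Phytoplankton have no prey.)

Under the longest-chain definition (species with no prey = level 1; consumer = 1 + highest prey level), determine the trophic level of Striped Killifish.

Detritus has no prey (basal) → level 1.
Fiddler Crab eats Detritus (level 1); other prey at levels: Phytoplankton 1 → level 2.
Striped Killifish eats Fiddler Crab → level 3.

Trophic level 3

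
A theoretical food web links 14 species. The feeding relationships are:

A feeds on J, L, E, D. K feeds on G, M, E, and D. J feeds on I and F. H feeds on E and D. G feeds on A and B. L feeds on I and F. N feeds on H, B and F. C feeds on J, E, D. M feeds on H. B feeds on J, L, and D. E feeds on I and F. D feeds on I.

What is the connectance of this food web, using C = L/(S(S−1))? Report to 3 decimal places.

The web has S = 14 species and L = 29 feeding links.
C = L / (S(S−1)) = 29 / 182 = 0.1593 ≈ 0.159.

C = 0.159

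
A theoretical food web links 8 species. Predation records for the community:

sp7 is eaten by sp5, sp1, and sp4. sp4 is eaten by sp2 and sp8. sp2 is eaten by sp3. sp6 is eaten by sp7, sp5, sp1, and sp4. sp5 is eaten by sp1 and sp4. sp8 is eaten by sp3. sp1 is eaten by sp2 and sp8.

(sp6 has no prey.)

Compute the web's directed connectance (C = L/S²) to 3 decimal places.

The web has S = 8 species and L = 15 feeding links.
C = L / S² = 15 / 64 = 0.2344 ≈ 0.234.

C = 0.234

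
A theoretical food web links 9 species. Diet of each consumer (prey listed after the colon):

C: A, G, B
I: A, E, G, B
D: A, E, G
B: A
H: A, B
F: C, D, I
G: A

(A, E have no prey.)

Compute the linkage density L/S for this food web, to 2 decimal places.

There are L = 17 links among S = 9 species.
L/S = 17/9 = 1.8889 ≈ 1.89.

L/S = 1.89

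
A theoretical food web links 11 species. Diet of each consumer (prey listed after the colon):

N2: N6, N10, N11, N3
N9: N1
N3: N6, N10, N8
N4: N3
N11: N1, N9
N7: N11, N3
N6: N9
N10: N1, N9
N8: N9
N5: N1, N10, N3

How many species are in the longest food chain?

One longest chain: N1 → N9 → N6 → N3 → N5.
It has 5 species and 4 links.

5 species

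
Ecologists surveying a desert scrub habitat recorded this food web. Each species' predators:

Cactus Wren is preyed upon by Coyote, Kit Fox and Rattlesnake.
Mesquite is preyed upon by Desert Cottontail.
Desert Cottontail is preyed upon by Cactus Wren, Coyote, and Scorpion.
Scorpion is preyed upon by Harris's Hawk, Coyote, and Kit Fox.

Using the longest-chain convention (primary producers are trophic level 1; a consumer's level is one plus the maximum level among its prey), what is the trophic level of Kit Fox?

Mesquite is a producer → level 1.
Desert Cottontail eats Mesquite → level 2.
Cactus Wren eats Desert Cottontail → level 3.
Kit Fox eats Cactus Wren (level 3); other prey at levels: Scorpion 3 → level 4.

Trophic level 4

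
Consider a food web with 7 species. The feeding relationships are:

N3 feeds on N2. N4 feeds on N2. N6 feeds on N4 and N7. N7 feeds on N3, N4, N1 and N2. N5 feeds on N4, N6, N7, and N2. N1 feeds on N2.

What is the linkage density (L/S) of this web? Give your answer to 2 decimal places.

There are L = 13 links among S = 7 species.
L/S = 13/7 = 1.8571 ≈ 1.86.

L/S = 1.86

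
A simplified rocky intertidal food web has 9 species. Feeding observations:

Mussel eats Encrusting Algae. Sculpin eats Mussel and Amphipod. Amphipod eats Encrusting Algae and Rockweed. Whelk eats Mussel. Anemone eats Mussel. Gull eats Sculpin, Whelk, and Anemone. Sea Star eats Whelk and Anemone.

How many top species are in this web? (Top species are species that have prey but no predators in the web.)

Top species (has prey, but nothing eats it): Sea Star, Gull.
Count: 2.

2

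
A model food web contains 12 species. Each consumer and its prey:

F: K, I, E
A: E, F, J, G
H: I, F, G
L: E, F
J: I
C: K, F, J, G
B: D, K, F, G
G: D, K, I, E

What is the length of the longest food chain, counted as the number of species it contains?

3 species

One longest chain: K → F → H.
It has 3 species and 2 links.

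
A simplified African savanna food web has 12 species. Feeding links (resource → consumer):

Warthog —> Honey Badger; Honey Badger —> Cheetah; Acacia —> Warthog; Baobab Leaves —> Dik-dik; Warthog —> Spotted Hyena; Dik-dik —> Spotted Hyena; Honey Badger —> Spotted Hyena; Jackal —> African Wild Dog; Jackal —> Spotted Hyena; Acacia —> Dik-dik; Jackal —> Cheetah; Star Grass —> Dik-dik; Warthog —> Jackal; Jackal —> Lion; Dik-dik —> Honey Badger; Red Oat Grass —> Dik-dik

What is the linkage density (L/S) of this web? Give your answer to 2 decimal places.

There are L = 16 links among S = 12 species.
L/S = 16/12 = 1.3333 ≈ 1.33.

L/S = 1.33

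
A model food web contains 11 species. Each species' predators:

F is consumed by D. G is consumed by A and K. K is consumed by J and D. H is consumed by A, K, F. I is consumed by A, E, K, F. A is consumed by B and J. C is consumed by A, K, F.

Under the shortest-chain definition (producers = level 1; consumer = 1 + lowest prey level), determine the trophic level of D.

H is a producer → level 1.
F eats H → level 2.
D eats F → level 3.
No prey of D is below level 2, so 3 is the minimum.

Trophic level 3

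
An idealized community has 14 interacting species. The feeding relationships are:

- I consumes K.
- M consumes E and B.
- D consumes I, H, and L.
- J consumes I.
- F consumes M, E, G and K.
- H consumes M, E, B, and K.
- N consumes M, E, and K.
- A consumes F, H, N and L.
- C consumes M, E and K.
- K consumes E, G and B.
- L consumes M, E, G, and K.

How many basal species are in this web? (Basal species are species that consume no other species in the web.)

3

Basal species (no prey listed): G, E, B.
Count: 3.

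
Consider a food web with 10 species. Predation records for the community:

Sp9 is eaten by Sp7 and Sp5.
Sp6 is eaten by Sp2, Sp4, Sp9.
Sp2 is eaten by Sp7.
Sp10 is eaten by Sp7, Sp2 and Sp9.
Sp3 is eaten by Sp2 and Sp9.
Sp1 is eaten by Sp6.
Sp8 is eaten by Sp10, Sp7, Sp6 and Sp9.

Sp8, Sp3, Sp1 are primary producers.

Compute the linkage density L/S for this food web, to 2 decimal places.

There are L = 16 links among S = 10 species.
L/S = 16/10 = 1.6000 ≈ 1.60.

L/S = 1.60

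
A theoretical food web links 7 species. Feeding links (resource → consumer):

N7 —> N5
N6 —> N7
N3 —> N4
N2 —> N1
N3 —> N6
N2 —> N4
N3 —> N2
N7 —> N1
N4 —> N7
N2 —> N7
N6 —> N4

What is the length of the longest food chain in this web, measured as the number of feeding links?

4 links

One longest chain: N3 → N6 → N4 → N7 → N5.
It has 5 species and 4 links.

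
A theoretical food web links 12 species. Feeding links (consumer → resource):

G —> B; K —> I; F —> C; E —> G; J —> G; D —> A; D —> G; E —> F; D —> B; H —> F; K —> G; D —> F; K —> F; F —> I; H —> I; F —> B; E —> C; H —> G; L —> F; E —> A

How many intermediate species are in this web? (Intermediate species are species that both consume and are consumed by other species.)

Intermediate species (has both prey and predators): F, G.
Count: 2.

2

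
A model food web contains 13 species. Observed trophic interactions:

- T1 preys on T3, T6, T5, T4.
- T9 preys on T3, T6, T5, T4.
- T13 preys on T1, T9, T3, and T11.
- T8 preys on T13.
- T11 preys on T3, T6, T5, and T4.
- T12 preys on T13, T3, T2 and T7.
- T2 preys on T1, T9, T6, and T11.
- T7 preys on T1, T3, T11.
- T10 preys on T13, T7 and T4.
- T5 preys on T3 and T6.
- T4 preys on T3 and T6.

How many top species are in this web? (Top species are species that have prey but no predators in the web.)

Top species (has prey, but nothing eats it): T8, T12, T10.
Count: 3.

3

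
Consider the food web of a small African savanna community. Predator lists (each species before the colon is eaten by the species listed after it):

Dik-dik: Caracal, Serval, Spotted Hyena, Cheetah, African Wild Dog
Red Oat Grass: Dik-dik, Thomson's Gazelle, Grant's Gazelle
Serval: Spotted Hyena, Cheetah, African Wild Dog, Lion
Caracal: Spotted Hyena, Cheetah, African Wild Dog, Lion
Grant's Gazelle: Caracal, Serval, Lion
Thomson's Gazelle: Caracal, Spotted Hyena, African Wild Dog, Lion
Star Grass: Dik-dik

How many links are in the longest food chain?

One longest chain: Star Grass → Dik-dik → Caracal → Spotted Hyena.
It has 4 species and 3 links.

3 links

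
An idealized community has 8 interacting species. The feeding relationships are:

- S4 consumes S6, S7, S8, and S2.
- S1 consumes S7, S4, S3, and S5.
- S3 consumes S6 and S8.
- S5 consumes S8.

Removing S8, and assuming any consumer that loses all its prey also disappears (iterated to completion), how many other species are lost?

1

Remove S8.
Round 1: S5 (all prey gone) → extinct.
No further losses. Total secondary extinctions: 1.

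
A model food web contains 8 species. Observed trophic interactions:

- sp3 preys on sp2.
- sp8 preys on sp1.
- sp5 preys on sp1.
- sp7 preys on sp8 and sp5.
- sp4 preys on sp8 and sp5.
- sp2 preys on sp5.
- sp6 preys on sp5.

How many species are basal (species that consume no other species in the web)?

1

Basal species (no prey listed): sp1.
Count: 1.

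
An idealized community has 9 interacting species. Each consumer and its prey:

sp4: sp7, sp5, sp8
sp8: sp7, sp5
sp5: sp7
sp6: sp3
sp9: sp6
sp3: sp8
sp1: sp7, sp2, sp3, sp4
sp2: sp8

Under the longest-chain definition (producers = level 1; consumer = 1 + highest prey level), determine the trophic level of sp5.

sp7 is a producer → level 1.
sp5 eats sp7 → level 2.

Trophic level 2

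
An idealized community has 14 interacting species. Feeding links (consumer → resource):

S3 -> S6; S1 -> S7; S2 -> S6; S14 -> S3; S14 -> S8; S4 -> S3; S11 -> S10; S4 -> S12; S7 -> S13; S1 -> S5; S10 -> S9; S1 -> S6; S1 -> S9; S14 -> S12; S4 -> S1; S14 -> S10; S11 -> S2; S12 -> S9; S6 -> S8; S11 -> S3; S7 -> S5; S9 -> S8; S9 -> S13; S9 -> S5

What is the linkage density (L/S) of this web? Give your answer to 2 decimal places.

L/S = 1.71

There are L = 24 links among S = 14 species.
L/S = 24/14 = 1.7143 ≈ 1.71.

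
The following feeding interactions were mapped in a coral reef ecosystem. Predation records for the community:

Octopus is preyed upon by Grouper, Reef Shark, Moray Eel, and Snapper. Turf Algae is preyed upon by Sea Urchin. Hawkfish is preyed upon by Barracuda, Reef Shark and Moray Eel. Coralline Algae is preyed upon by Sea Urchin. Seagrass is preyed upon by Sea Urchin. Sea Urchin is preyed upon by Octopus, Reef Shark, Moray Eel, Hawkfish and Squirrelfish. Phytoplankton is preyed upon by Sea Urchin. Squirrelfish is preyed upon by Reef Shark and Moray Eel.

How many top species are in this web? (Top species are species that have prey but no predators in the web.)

Top species (has prey, but nothing eats it): Reef Shark, Grouper, Snapper, Barracuda, Moray Eel.
Count: 5.

5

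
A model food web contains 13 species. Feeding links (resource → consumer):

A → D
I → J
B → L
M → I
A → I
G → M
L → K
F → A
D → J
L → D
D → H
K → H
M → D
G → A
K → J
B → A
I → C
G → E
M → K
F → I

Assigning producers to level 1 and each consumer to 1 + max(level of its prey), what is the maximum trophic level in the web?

4

Producers (level 1): B, F, G.
G → M → K → H gives H level 4.
No species has a prey at level 4, so no species reaches level 5.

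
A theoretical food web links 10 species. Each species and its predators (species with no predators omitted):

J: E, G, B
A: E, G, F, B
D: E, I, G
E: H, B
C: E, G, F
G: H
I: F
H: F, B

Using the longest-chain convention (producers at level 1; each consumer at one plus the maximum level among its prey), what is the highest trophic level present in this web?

4

Producers (level 1): J, D, A, C.
J → E → H → F gives F level 4.
No species has a prey at level 4, so no species reaches level 5.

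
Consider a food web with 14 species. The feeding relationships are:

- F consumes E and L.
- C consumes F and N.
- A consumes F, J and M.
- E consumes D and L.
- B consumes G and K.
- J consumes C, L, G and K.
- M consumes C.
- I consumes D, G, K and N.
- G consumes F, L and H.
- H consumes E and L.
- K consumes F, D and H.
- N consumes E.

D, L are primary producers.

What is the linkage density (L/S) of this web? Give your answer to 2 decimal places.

L/S = 2.07

There are L = 29 links among S = 14 species.
L/S = 29/14 = 2.0714 ≈ 2.07.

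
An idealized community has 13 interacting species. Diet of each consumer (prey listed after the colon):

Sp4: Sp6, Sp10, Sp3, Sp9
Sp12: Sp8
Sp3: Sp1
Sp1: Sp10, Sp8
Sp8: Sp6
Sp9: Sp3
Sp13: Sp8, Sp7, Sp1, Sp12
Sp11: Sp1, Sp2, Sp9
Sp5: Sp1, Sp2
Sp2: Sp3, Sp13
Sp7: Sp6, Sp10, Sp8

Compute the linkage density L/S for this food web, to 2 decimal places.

There are L = 24 links among S = 13 species.
L/S = 24/13 = 1.8462 ≈ 1.85.

L/S = 1.85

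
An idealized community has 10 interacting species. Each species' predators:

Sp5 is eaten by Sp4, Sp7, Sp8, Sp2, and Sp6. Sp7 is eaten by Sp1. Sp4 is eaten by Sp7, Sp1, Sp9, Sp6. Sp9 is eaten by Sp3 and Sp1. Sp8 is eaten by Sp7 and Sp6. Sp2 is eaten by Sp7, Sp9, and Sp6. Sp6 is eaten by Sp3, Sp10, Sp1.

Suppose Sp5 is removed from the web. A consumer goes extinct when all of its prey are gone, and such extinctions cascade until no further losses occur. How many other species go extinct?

9

Remove Sp5.
Round 1: Sp4 (all prey gone), Sp2 (all prey gone), Sp8 (all prey gone) → extinct.
Round 2: Sp6 (all prey gone), Sp9 (all prey gone), Sp7 (all prey gone) → extinct.
Round 3: Sp10 (all prey gone), Sp1 (all prey gone), Sp3 (all prey gone) → extinct.
No further losses. Total secondary extinctions: 9.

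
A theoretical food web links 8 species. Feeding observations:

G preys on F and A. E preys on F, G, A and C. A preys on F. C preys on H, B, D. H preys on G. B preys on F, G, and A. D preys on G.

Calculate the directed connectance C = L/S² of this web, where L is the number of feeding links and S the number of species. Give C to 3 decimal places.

The web has S = 8 species and L = 15 feeding links.
C = L / S² = 15 / 64 = 0.2344 ≈ 0.234.

C = 0.234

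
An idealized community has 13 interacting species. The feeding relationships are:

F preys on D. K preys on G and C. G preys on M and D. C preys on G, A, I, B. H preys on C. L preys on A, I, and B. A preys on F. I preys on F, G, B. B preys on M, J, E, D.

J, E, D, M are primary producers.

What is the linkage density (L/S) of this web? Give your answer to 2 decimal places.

There are L = 21 links among S = 13 species.
L/S = 21/13 = 1.6154 ≈ 1.62.

L/S = 1.62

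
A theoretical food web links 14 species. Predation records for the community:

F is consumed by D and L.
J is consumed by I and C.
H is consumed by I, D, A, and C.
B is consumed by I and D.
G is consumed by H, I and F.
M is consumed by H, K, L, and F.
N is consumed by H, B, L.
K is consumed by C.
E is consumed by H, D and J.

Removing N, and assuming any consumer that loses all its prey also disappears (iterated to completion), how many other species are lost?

1

Remove N.
Round 1: B (all prey gone) → extinct.
No further losses. Total secondary extinctions: 1.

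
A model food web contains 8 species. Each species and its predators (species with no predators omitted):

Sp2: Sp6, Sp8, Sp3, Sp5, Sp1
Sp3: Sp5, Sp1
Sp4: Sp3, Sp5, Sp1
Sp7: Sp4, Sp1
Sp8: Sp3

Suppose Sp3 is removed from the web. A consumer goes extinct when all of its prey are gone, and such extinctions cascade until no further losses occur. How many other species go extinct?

0

Remove Sp3.
Every predator of it retains at least one other prey: Sp5 still has Sp2, Sp4; Sp1 still has Sp7, Sp2, Sp4.
No consumer loses all prey, so no secondary extinctions occur.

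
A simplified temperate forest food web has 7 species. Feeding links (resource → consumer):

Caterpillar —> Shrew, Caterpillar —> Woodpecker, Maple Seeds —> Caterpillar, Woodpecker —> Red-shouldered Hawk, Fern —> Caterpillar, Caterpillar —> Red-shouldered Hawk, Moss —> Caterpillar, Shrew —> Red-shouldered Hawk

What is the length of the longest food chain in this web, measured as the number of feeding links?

3 links

One longest chain: Moss → Caterpillar → Shrew → Red-shouldered Hawk.
It has 4 species and 3 links.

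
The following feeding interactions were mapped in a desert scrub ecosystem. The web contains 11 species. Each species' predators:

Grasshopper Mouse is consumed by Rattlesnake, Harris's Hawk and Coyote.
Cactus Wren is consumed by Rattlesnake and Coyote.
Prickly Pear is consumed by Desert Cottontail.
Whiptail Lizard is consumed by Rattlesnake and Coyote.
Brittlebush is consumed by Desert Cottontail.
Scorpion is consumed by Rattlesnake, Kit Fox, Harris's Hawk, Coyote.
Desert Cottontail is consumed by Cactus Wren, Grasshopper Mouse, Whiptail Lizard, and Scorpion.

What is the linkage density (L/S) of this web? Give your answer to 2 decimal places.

There are L = 17 links among S = 11 species.
L/S = 17/11 = 1.5455 ≈ 1.55.

L/S = 1.55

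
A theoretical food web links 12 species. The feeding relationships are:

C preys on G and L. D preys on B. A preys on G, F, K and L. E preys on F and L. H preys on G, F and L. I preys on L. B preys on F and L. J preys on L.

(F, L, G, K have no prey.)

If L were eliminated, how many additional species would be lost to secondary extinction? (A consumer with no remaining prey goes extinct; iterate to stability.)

Remove L.
Round 1: J (all prey gone), I (all prey gone) → extinct.
No further losses. Total secondary extinctions: 2.

2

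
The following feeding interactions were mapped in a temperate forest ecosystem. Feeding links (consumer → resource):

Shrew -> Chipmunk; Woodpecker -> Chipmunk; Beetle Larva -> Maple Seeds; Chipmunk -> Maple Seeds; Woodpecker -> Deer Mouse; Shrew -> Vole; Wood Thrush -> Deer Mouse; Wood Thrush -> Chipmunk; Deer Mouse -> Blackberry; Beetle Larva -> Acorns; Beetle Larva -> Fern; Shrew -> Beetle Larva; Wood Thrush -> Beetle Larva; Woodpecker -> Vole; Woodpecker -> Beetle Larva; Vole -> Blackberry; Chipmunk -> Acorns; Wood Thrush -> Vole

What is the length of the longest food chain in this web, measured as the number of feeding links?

2 links

One longest chain: Blackberry → Vole → Woodpecker.
It has 3 species and 2 links.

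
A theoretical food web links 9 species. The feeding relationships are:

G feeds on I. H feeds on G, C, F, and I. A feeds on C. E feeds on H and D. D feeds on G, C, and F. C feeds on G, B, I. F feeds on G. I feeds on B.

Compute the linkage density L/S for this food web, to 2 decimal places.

L/S = 1.78

There are L = 16 links among S = 9 species.
L/S = 16/9 = 1.7778 ≈ 1.78.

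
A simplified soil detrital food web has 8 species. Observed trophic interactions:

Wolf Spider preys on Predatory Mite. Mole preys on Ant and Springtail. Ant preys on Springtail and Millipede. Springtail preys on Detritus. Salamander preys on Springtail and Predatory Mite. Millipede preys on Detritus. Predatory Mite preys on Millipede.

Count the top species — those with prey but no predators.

3

Top species (has prey, but nothing eats it): Mole, Wolf Spider, Salamander.
Count: 3.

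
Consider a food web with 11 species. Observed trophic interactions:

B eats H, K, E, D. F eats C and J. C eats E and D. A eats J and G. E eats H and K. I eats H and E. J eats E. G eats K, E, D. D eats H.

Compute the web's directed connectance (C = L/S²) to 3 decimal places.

C = 0.157

The web has S = 11 species and L = 19 feeding links.
C = L / S² = 19 / 121 = 0.1570 ≈ 0.157.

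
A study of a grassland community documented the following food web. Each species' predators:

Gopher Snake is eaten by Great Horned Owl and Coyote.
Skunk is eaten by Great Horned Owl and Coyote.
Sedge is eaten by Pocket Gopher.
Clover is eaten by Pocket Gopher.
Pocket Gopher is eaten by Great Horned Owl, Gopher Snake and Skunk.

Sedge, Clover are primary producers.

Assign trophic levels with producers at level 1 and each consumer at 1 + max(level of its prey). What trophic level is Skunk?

Sedge is a producer → level 1.
Pocket Gopher eats Sedge (level 1); other prey at levels: Clover 1 → level 2.
Skunk eats Pocket Gopher → level 3.

Trophic level 3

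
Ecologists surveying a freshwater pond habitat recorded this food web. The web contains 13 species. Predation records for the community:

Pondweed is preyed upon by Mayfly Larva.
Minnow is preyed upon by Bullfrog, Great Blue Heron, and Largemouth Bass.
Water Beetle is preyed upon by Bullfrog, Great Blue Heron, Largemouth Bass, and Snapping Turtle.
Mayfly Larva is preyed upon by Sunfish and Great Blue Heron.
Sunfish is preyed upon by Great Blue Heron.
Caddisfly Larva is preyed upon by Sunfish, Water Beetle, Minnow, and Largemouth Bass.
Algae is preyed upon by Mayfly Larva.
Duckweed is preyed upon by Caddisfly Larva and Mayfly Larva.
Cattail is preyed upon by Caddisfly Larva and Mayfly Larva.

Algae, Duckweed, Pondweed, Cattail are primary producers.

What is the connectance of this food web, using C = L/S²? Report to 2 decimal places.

The web has S = 13 species and L = 20 feeding links.
C = L / S² = 20 / 169 = 0.1183 ≈ 0.12.

C = 0.12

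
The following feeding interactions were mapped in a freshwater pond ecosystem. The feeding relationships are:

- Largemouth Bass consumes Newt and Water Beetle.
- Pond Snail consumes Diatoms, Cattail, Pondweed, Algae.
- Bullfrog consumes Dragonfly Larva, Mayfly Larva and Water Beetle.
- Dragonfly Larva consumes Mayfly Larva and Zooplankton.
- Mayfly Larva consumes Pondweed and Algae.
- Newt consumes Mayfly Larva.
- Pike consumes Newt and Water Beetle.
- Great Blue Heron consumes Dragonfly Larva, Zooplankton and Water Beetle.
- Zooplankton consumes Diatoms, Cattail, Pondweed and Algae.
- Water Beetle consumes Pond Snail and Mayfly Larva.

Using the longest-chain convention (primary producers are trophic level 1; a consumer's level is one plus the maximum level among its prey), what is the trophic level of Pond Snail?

Diatoms is a producer → level 1.
Pond Snail eats Diatoms (level 1); other prey at levels: Pondweed 1, Algae 1, Cattail 1 → level 2.

Trophic level 2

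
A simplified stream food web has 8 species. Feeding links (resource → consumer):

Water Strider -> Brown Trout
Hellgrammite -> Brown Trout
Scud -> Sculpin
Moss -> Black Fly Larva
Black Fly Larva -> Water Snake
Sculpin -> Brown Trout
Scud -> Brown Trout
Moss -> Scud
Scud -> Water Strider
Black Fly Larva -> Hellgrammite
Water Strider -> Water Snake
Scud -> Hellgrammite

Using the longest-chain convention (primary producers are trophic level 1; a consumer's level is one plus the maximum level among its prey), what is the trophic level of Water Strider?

Moss is a producer → level 1.
Scud eats Moss → level 2.
Water Strider eats Scud → level 3.

Trophic level 3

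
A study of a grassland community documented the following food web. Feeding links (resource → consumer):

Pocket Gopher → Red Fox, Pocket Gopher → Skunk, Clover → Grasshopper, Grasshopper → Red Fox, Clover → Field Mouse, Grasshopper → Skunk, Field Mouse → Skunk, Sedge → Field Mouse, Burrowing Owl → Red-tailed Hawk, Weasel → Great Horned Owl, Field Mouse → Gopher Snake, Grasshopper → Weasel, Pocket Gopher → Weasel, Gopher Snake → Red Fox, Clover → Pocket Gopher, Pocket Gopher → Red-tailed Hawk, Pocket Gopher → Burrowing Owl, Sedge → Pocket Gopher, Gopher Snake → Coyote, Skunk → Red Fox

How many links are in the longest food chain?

3 links

One longest chain: Sedge → Field Mouse → Skunk → Red Fox.
It has 4 species and 3 links.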